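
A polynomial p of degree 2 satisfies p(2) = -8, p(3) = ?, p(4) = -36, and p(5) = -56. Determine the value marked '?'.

-20

On equispaced nodes a degree-2 polynomial has vanishing third forward difference, so
  - p(2) + 3·p(3) - 3·p(4) + p(5) = 0.
Substituting the known values and solving for p(3):
  3·p(3) = -60
  p(3) = -20.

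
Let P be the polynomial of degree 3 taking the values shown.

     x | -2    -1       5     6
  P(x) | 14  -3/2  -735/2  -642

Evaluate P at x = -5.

685/2

Write P(x) = ax^3 + bx^2 + cx + d. Substituting each data point gives a linear system:
  -8a + 4b - 2c + d = 14
  -a + b - c + d = -3/2
  125a + 25b + 5c + d = -735/2
  216a + 36b + 6c + d = -642
Solving the system yields a = -3, b = -1/2, c = 4, d = 0.
So P(x) = -3x^3 - (1/2)x^2 + 4x.
Then P(-5) = 685/2.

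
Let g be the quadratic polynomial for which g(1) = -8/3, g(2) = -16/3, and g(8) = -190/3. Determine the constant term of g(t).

Write g(t) = at^2 + bt + c. Substituting each data point gives a linear system:
  a + b + c = -8/3
  4a + 2b + c = -16/3
  64a + 8b + c = -190/3
Solving the system yields a = -1, b = 1/3, c = -2.
So g(t) = -t^2 + (1/3)t - 2.
The constant term is -2.

-2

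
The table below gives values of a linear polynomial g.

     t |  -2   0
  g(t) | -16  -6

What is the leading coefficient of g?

5

Write g(t) = at + b. Substituting each data point gives a linear system:
  -2a + b = -16
  b = -6
Solving the system yields a = 5, b = -6.
So g(t) = 5t - 6.
The leading coefficient is 5.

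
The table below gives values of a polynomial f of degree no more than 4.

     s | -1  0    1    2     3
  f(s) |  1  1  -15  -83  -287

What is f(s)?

Using the Lagrange interpolation formula with nodes -1, 0, 1, 2, 3:
  L_0(s) = s(s - 1)(s - 2)(s - 3) / 24
  L_1(s) = (s + 1)(s - 1)(s - 2)(s - 3) / -6
  L_2(s) = (s + 1)s(s - 2)(s - 3) / 4
  L_3(s) = (s + 1)s(s - 1)(s - 3) / -6
  L_4(s) = (s + 1)s(s - 1)(s - 2) / 24
Then f(s) = 1·L_0(s) + 1·L_1(s) - 15·L_2(s) - 83·L_3(s) - 287·L_4(s).
Expanding and collecting terms gives f(s) = -2s⁴ - 2s³ - 6s² - 6s + 1.
Check: f(-1) = 1. ✓

f(s) = -2s^4 - 2s^3 - 6s^2 - 6s + 1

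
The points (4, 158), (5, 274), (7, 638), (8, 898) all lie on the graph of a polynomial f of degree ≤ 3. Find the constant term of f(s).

Write f(s) = as^3 + bs^2 + cs + d. Substituting each data point gives a linear system:
  64a + 16b + 4c + d = 158
  125a + 25b + 5c + d = 274
  343a + 49b + 7c + d = 638
  512a + 64b + 8c + d = 898
Solving the system yields a = 1, b = 6, c = 1, d = -6.
So f(s) = s^3 + 6s^2 + s - 6.
The constant term is -6.

-6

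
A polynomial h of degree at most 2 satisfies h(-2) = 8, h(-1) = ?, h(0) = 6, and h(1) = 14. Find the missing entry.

4

On equispaced nodes a degree-2 polynomial has vanishing third forward difference, so
  - h(-2) + 3·h(-1) - 3·h(0) + h(1) = 0.
Substituting the known values and solving for h(-1):
  3·h(-1) = 12
  h(-1) = 4.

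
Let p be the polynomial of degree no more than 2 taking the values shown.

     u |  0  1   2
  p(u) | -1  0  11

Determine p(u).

p(u) = 5u^2 - 4u - 1

Using the Lagrange interpolation formula with nodes 0, 1, 2:
  L_0(u) = (u - 1)(u - 2) / 2
  L_1(u) = u(u - 2) / -1
  L_2(u) = u(u - 1) / 2
Then p(u) = -1·L_0(u) + 0·L_1(u) + 11·L_2(u).
Expanding and collecting terms gives p(u) = 5u^2 - 4u - 1.
Check: p(0) = -1. ✓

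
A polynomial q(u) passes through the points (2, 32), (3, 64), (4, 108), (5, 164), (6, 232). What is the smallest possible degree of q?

Forward differences of the values at u = 2, 3, 4, 5, 6:
  q  : 32  64  108  164  232
  Δ  : 32  44  56  68
  Δ^2: 12  12  12
  Δ^3: 0  0
  Δ^4: 0
The second differences are constant (12) and nonzero, while all higher differences vanish, so the minimal degree is 2.

2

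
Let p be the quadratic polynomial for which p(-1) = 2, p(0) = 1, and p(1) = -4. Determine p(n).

Write p(n) = an^2 + bn + c. Substituting each data point gives a linear system:
  a - b + c = 2
  c = 1
  a + b + c = -4
Solving the system yields a = -2, b = -3, c = 1.
So p(n) = -2n^2 - 3n + 1.
Check: p(0) = 1. ✓

p(n) = -2n^2 - 3n + 1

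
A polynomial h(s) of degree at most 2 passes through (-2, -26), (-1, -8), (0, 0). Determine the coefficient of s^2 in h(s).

-5

Write h(s) = as^2 + bs + c. Substituting each data point gives a linear system:
  4a - 2b + c = -26
  a - b + c = -8
  c = 0
Solving the system yields a = -5, b = 3, c = 0.
So h(s) = -5s^2 + 3s.
The leading coefficient is -5.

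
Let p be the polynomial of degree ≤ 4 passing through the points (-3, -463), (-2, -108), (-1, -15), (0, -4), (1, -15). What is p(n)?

p(n) = -5n^4 - 6n^2 - 4

Write p(n) = an^4 + bn^3 + cn^2 + dn + e. Substituting each data point gives a linear system:
  81a - 27b + 9c - 3d + e = -463
  16a - 8b + 4c - 2d + e = -108
  a - b + c - d + e = -15
  e = -4
  a + b + c + d + e = -15
Solving the system yields a = -5, b = 0, c = -6, d = 0, e = -4.
So p(n) = -5n⁴ - 6n² - 4.
Check: p(-2) = -108. ✓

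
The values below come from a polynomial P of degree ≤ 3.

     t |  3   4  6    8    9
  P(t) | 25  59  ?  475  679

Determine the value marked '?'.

The 4 known points determine the degree-3 polynomial uniquely.
Write P(t) = at^3 + bt^2 + ct + d. Substituting each data point gives a linear system:
  27a + 9b + 3c + d = 25
  64a + 16b + 4c + d = 59
  512a + 64b + 8c + d = 475
  729a + 81b + 9c + d = 679
Solving the system yields a = 1, b = -1, c = 4, d = -5.
So P(t) = t³ - t² + 4t - 5.
Then P(6) = 199.

199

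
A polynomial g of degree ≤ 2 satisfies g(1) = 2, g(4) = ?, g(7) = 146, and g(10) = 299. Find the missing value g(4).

47

On equispaced nodes a degree-2 polynomial has vanishing third forward difference, so
  - g(1) + 3·g(4) - 3·g(7) + g(10) = 0.
Substituting the known values and solving for g(4):
  3·g(4) = 141
  g(4) = 47.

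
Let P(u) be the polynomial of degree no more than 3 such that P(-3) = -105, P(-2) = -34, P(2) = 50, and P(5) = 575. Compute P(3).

Write P(u) = au^3 + bu^2 + cu + d. Substituting each data point gives a linear system:
  -27a + 9b - 3c + d = -105
  -8a + 4b - 2c + d = -34
  8a + 4b + 2c + d = 50
  125a + 25b + 5c + d = 575
Solving the system yields a = 4, b = 2, c = 5, d = 0.
So P(u) = 4u³ + 2u² + 5u.
Then P(3) = 141.

141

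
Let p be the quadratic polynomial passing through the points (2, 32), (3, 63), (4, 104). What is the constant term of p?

Write p(u) = au^2 + bu + c. Substituting each data point gives a linear system:
  4a + 2b + c = 32
  9a + 3b + c = 63
  16a + 4b + c = 104
Solving the system yields a = 5, b = 6, c = 0.
So p(u) = 5u^2 + 6u.
The constant term is 0.

0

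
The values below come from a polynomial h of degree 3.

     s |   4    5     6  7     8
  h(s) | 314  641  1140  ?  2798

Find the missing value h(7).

1847

On equispaced nodes a degree-3 polynomial has vanishing fourth forward difference, so
  h(4) - 4·h(5) + 6·h(6) - 4·h(7) + h(8) = 0.
Substituting the known values and solving for h(7):
  -4·h(7) = -7388
  h(7) = 1847.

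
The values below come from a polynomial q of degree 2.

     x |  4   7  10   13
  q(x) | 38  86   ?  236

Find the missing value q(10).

On equispaced nodes a degree-2 polynomial has vanishing third forward difference, so
  - q(4) + 3·q(7) - 3·q(10) + q(13) = 0.
Substituting the known values and solving for q(10):
  -3·q(10) = -456
  q(10) = 152.

152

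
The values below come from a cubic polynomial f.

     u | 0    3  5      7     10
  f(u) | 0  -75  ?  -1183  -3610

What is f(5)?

The 4 known points determine the degree-3 polynomial uniquely.
Write f(u) = au^3 + bu^2 + cu + d. Substituting each data point gives a linear system:
  d = 0
  27a + 9b + 3c + d = -75
  343a + 49b + 7c + d = -1183
  1000a + 100b + 10c + d = -3610
Solving the system yields a = -4, b = 4, c = -1, d = 0.
So f(u) = -4u³ + 4u² - u.
Then f(5) = -405.

-405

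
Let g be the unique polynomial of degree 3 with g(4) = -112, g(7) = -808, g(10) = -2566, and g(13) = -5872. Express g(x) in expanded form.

Write g(x) = ax^3 + bx^2 + cx + d. Substituting each data point gives a linear system:
  64a + 16b + 4c + d = -112
  343a + 49b + 7c + d = -808
  1000a + 100b + 10c + d = -2566
  2197a + 169b + 13c + d = -5872
Solving the system yields a = -3, b = 4, c = 3, d = 4.
So g(x) = -3x^3 + 4x^2 + 3x + 4.
Check: g(10) = -2566. ✓

g(x) = -3x^3 + 4x^2 + 3x + 4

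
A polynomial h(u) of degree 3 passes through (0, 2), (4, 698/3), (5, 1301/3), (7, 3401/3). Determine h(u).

Write h(u) = au^3 + bu^2 + cu + d. Substituting each data point gives a linear system:
  d = 2
  64a + 16b + 4c + d = 698/3
  125a + 25b + 5c + d = 1301/3
  343a + 49b + 7c + d = 3401/3
Solving the system yields a = 3, b = 5/3, c = 3, d = 2.
So h(u) = 3u^3 + (5/3)u^2 + 3u + 2.
Check: h(4) = 698/3. ✓

h(u) = 3u^3 + (5/3)u^2 + 3u + 2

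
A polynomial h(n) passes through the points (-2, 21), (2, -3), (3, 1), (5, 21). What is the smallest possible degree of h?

2

Divided differences on the nodes -2, 2, 3, 5:
  order 0: 21  -3  1  21
  order 1: -6  4  10
  order 2: 2  2
  order 3: 0
The order-2 divided differences are all 2 (nonzero) and every higher order vanishes, so the data lies on a polynomial of degree exactly 2.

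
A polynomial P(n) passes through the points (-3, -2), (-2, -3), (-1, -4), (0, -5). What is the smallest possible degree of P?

1

Forward differences of the values at n = -3, -2, -1, 0:
  P  : -2  -3  -4  -5
  Δ  : -1  -1  -1
  Δ^2: 0  0
  Δ^3: 0
The first differences are constant (-1) and nonzero, while all higher differences vanish, so the minimal degree is 1.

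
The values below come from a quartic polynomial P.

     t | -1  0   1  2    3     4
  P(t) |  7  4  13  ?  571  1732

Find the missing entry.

On equispaced nodes a degree-4 polynomial has vanishing fifth forward difference, so
  - P(-1) + 5·P(0) - 10·P(1) + 10·P(2) - 5·P(3) + P(4) = 0.
Substituting the known values and solving for P(2):
  10·P(2) = 1240
  P(2) = 124.

124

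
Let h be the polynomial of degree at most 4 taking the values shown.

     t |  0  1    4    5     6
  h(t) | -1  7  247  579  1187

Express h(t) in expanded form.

Write h(t) = at^4 + bt^3 + ct^2 + dt + e. Substituting each data point gives a linear system:
  e = -1
  a + b + c + d + e = 7
  256a + 64b + 16c + 4d + e = 247
  625a + 125b + 25c + 5d + e = 579
  1296a + 216b + 36c + 6d + e = 1187
Solving the system yields a = 1, b = -1, c = 2, d = 6, e = -1.
So h(t) = t^4 - t^3 + 2t^2 + 6t - 1.
Check: h(4) = 247. ✓

h(t) = t^4 - t^3 + 2t^2 + 6t - 1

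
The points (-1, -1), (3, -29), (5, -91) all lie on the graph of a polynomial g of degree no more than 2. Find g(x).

Write g(x) = ax^2 + bx + c. Substituting each data point gives a linear system:
  a - b + c = -1
  9a + 3b + c = -29
  25a + 5b + c = -91
Solving the system yields a = -4, b = 1, c = 4.
So g(x) = -4x² + x + 4.
Check: g(5) = -91. ✓

g(x) = -4x^2 + x + 4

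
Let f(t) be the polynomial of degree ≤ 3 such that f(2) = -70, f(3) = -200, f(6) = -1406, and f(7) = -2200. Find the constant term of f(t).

-2

Write f(t) = at^3 + bt^2 + ct + d. Substituting each data point gives a linear system:
  8a + 4b + 2c + d = -70
  27a + 9b + 3c + d = -200
  216a + 36b + 6c + d = -1406
  343a + 49b + 7c + d = -2200
Solving the system yields a = -6, b = -2, c = -6, d = -2.
So f(t) = -6t^3 - 2t^2 - 6t - 2.
The constant term is -2.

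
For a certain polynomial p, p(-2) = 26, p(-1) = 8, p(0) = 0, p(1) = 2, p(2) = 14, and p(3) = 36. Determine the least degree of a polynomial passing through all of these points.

Forward differences of the values at t = -2, -1, 0, 1, 2, 3:
  p  : 26  8  0  2  14  36
  Δ  : -18  -8  2  12  22
  Δ^2: 10  10  10  10
  Δ^3: 0  0  0
  Δ^4: 0  0
  Δ^5: 0
The second differences are constant (10) and nonzero, while all higher differences vanish, so the minimal degree is 2.

2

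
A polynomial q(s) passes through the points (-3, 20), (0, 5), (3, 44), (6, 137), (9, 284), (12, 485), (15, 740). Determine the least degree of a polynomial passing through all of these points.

Forward differences of the values at s = -3, 0, 3, 6, 9, 12, 15:
  q  : 20  5  44  137  284  485  740
  Δ  : -15  39  93  147  201  255
  Δ^2: 54  54  54  54  54
  Δ^3: 0  0  0  0
  Δ^4: 0  0  0
  Δ^5: 0  0
  Δ^6: 0
The second differences are constant (54) and nonzero, while all higher differences vanish, so the minimal degree is 2.

2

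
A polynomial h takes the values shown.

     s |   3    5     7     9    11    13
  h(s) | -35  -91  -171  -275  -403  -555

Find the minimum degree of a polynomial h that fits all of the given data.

Forward differences of the values at s = 3, 5, 7, 9, 11, 13:
  h  : -35  -91  -171  -275  -403  -555
  Δ  : -56  -80  -104  -128  -152
  Δ^2: -24  -24  -24  -24
  Δ^3: 0  0  0
  Δ^4: 0  0
  Δ^5: 0
The second differences are constant (-24) and nonzero, while all higher differences vanish, so the minimal degree is 2.

2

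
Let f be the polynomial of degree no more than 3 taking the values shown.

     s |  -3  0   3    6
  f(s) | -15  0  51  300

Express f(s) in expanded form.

f(s) = s^3 + 2s^2 + 2s

Write f(s) = as^3 + bs^2 + cs + d. Substituting each data point gives a linear system:
  -27a + 9b - 3c + d = -15
  d = 0
  27a + 9b + 3c + d = 51
  216a + 36b + 6c + d = 300
Solving the system yields a = 1, b = 2, c = 2, d = 0.
So f(s) = s^3 + 2s^2 + 2s.
Check: f(0) = 0. ✓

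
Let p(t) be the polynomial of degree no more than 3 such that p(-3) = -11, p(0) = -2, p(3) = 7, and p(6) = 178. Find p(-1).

3

Forward differences of the values at t = -3, 0, 3, 6:
  p  : -11  -2  7  178
  Δ  : 9  9  171
  Δ^2: 0  162
  Δ^3: 162
The third differences are constant, confirming degree 3.
Interpolating (Newton forward form) and evaluating at t = -1 gives p(-1) = 3.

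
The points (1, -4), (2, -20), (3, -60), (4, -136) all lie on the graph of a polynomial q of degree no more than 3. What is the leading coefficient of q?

-2

Write q(u) = au^3 + bu^2 + cu + d. Substituting each data point gives a linear system:
  a + b + c + d = -4
  8a + 4b + 2c + d = -20
  27a + 9b + 3c + d = -60
  64a + 16b + 4c + d = -136
Solving the system yields a = -2, b = 0, c = -2, d = 0.
So q(u) = -2u^3 - 2u.
The leading coefficient is -2.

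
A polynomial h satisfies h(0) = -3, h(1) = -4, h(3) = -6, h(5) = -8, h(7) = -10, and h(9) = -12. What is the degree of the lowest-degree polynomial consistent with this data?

Divided differences on the nodes 0, 1, 3, 5, 7, 9:
  order 0: -3  -4  -6  -8  -10  -12
  order 1: -1  -1  -1  -1  -1
  order 2: 0  0  0  0
  order 3: 0  0  0
  order 4: 0  0
  order 5: 0
The order-1 divided differences are all -1 (nonzero) and every higher order vanishes, so the data lies on a polynomial of degree exactly 1.

1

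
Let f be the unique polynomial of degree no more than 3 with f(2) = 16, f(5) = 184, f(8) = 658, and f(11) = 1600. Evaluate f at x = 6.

Forward differences of the values at x = 2, 5, 8, 11:
  f  : 16  184  658  1600
  Δ  : 168  474  942
  Δ^2: 306  468
  Δ^3: 162
The third differences are constant, confirming degree 3.
Interpolating (Newton forward form) and evaluating at x = 6 gives f(6) = 300.

300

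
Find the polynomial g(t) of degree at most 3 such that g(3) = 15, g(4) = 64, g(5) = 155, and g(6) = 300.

Using the Lagrange interpolation formula with nodes 3, 4, 5, 6:
  L_0(t) = (t - 4)(t - 5)(t - 6) / -6
  L_1(t) = (t - 3)(t - 5)(t - 6) / 2
  L_2(t) = (t - 3)(t - 4)(t - 6) / -2
  L_3(t) = (t - 3)(t - 4)(t - 5) / 6
Then g(t) = 15·L_0(t) + 64·L_1(t) + 155·L_2(t) + 300·L_3(t).
Expanding and collecting terms gives g(t) = 2t^3 - 3t^2 - 4t.
Check: g(3) = 15. ✓

g(t) = 2t^3 - 3t^2 - 4t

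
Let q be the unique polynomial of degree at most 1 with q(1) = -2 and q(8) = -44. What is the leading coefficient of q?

Write q(t) = at + b. Substituting each data point gives a linear system:
  a + b = -2
  8a + b = -44
Solving the system yields a = -6, b = 4.
So q(t) = -6t + 4.
The leading coefficient is -6.

-6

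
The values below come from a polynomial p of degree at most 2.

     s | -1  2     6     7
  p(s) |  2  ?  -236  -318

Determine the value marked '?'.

The 3 known points determine the degree-2 polynomial uniquely.
Write p(s) = as^2 + bs + c. Substituting each data point gives a linear system:
  a - b + c = 2
  36a + 6b + c = -236
  49a + 7b + c = -318
Solving the system yields a = -6, b = -4, c = 4.
So p(s) = -6s^2 - 4s + 4.
Then p(2) = -28.

-28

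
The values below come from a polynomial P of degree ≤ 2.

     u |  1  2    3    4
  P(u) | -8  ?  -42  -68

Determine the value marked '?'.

On equispaced nodes a degree-2 polynomial has vanishing third forward difference, so
  - P(1) + 3·P(2) - 3·P(3) + P(4) = 0.
Substituting the known values and solving for P(2):
  3·P(2) = -66
  P(2) = -22.

-22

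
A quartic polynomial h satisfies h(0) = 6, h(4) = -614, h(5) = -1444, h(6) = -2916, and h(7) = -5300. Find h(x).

h(x) = -2x^4 - x^3 - 4x^2 + 5x + 6

Write h(x) = ax^4 + bx^3 + cx^2 + dx + e. Substituting each data point gives a linear system:
  e = 6
  256a + 64b + 16c + 4d + e = -614
  625a + 125b + 25c + 5d + e = -1444
  1296a + 216b + 36c + 6d + e = -2916
  2401a + 343b + 49c + 7d + e = -5300
Solving the system yields a = -2, b = -1, c = -4, d = 5, e = 6.
So h(x) = -2x⁴ - x³ - 4x² + 5x + 6.
Check: h(6) = -2916. ✓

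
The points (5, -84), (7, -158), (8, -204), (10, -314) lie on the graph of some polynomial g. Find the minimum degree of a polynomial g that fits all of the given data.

Divided differences on the nodes 5, 7, 8, 10:
  order 0: -84  -158  -204  -314
  order 1: -37  -46  -55
  order 2: -3  -3
  order 3: 0
The order-2 divided differences are all -3 (nonzero) and every higher order vanishes, so the data lies on a polynomial of degree exactly 2.

2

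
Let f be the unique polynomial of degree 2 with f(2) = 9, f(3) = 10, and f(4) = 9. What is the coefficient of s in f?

6

Write f(s) = as^2 + bs + c. Substituting each data point gives a linear system:
  4a + 2b + c = 9
  9a + 3b + c = 10
  16a + 4b + c = 9
Solving the system yields a = -1, b = 6, c = 1.
So f(s) = -s^2 + 6s + 1.
The coefficient of s is 6.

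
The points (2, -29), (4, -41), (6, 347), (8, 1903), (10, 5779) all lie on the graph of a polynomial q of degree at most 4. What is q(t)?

Write q(t) = at^4 + bt^3 + ct^2 + dt + e. Substituting each data point gives a linear system:
  16a + 8b + 4c + 2d + e = -29
  256a + 64b + 16c + 4d + e = -41
  1296a + 216b + 36c + 6d + e = 347
  4096a + 512b + 64c + 8d + e = 1903
  10000a + 1000b + 100c + 10d + e = 5779
Solving the system yields a = 1, b = -4, c = -2, d = -2, e = -1.
So q(t) = t⁴ - 4t³ - 2t² - 2t - 1.
Check: q(2) = -29. ✓

q(t) = t^4 - 4t^3 - 2t^2 - 2t - 1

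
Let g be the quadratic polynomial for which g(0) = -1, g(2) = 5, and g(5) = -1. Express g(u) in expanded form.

g(u) = -u^2 + 5u - 1

Write g(u) = au^2 + bu + c. Substituting each data point gives a linear system:
  c = -1
  4a + 2b + c = 5
  25a + 5b + c = -1
Solving the system yields a = -1, b = 5, c = -1.
So g(u) = -u² + 5u - 1.
Check: g(0) = -1. ✓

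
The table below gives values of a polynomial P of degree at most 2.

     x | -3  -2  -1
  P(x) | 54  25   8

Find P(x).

Write P(x) = ax^2 + bx + c. Substituting each data point gives a linear system:
  9a - 3b + c = 54
  4a - 2b + c = 25
  a - b + c = 8
Solving the system yields a = 6, b = 1, c = 3.
So P(x) = 6x^2 + x + 3.
Check: P(-1) = 8. ✓

P(x) = 6x^2 + x + 3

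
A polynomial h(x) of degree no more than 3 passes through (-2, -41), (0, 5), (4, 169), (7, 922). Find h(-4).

Write h(x) = ax^3 + bx^2 + cx + d. Substituting each data point gives a linear system:
  -8a + 4b - 2c + d = -41
  d = 5
  64a + 16b + 4c + d = 169
  343a + 49b + 7c + d = 922
Solving the system yields a = 3, b = -3, c = 5, d = 5.
So h(x) = 3x^3 - 3x^2 + 5x + 5.
Then h(-4) = -255.

-255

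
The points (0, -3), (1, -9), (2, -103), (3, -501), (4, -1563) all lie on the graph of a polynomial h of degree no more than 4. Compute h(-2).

-111

Forward differences of the values at t = 0, 1, 2, 3, 4:
  h  : -3  -9  -103  -501  -1563
  Δ  : -6  -94  -398  -1062
  Δ^2: -88  -304  -664
  Δ^3: -216  -360
  Δ^4: -144
The fourth differences are constant, confirming degree 4.
Interpolating (Newton forward form) and evaluating at t = -2 gives h(-2) = -111.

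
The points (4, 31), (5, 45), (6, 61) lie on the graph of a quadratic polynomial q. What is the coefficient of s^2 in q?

1

Write q(s) = as^2 + bs + c. Substituting each data point gives a linear system:
  16a + 4b + c = 31
  25a + 5b + c = 45
  36a + 6b + c = 61
Solving the system yields a = 1, b = 5, c = -5.
So q(s) = s^2 + 5s - 5.
The leading coefficient is 1.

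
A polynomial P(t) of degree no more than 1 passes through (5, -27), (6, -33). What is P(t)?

P(t) = -6t + 3

Write P(t) = at + b. Substituting each data point gives a linear system:
  5a + b = -27
  6a + b = -33
Solving the system yields a = -6, b = 3.
So P(t) = -6t + 3.
Check: P(5) = -27. ✓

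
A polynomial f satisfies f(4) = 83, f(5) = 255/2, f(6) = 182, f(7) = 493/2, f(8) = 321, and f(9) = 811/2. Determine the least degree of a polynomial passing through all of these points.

2

Forward differences of the values at s = 4, 5, 6, 7, 8, 9:
  f  : 83  255/2  182  493/2  321  811/2
  Δ  : 89/2  109/2  129/2  149/2  169/2
  Δ^2: 10  10  10  10
  Δ^3: 0  0  0
  Δ^4: 0  0
  Δ^5: 0
The second differences are constant (10) and nonzero, while all higher differences vanish, so the minimal degree is 2.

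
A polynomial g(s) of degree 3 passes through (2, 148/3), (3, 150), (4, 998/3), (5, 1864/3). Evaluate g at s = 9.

Write g(s) = as^3 + bs^2 + cs + d. Substituting each data point gives a linear system:
  8a + 4b + 2c + d = 148/3
  27a + 9b + 3c + d = 150
  64a + 16b + 4c + d = 998/3
  125a + 25b + 5c + d = 1864/3
Solving the system yields a = 4, b = 5, c = -1/3, d = -2.
So g(s) = 4s^3 + 5s^2 - (1/3)s - 2.
Then g(9) = 3316.

3316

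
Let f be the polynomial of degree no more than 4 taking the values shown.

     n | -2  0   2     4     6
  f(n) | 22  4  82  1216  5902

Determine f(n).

f(n) = 4n^4 + 4n^3 - 4n^2 - n + 4

Write f(n) = an^4 + bn^3 + cn^2 + dn + e. Substituting each data point gives a linear system:
  16a - 8b + 4c - 2d + e = 22
  e = 4
  16a + 8b + 4c + 2d + e = 82
  256a + 64b + 16c + 4d + e = 1216
  1296a + 216b + 36c + 6d + e = 5902
Solving the system yields a = 4, b = 4, c = -4, d = -1, e = 4.
So f(n) = 4n⁴ + 4n³ - 4n² - n + 4.
Check: f(6) = 5902. ✓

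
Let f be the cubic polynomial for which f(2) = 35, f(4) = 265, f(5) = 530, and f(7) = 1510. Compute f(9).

Using the Lagrange interpolation formula with nodes 2, 4, 5, 7:
  L_0(t) = (t - 4)(t - 5)(t - 7) / -30
  L_1(t) = (t - 2)(t - 5)(t - 7) / 6
  L_2(t) = (t - 2)(t - 4)(t - 7) / -6
  L_3(t) = (t - 2)(t - 4)(t - 5) / 30
Then f(t) = 35·L_0(t) + 265·L_1(t) + 530·L_2(t) + 1510·L_3(t).
Expanding and collecting terms gives f(t) = 5t³ - 5t² + 5t + 5.
Evaluating at t = 9: f(9) = 3290.

3290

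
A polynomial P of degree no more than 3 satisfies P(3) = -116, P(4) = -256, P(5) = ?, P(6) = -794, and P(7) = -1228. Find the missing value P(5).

-476

On equispaced nodes a degree-3 polynomial has vanishing fourth forward difference, so
  P(3) - 4·P(4) + 6·P(5) - 4·P(6) + P(7) = 0.
Substituting the known values and solving for P(5):
  6·P(5) = -2856
  P(5) = -476.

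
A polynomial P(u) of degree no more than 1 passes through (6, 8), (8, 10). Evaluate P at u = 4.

Write P(u) = au + b. Substituting each data point gives a linear system:
  6a + b = 8
  8a + b = 10
Solving the system yields a = 1, b = 2.
So P(u) = u + 2.
Then P(4) = 6.

6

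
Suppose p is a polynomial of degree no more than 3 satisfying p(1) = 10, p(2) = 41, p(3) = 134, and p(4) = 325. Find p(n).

Using the Lagrange interpolation formula with nodes 1, 2, 3, 4:
  L_0(n) = (n - 2)(n - 3)(n - 4) / -6
  L_1(n) = (n - 1)(n - 3)(n - 4) / 2
  L_2(n) = (n - 1)(n - 2)(n - 4) / -2
  L_3(n) = (n - 1)(n - 2)(n - 3) / 6
Then p(n) = 10·L_0(n) + 41·L_1(n) + 134·L_2(n) + 325·L_3(n).
Expanding and collecting terms gives p(n) = 6n^3 - 5n^2 + 4n + 5.
Check: p(4) = 325. ✓

p(n) = 6n^3 - 5n^2 + 4n + 5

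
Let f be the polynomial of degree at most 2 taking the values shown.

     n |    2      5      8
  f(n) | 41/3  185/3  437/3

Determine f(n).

f(n) = 2n^2 + 2n + 5/3

Write f(n) = an^2 + bn + c. Substituting each data point gives a linear system:
  4a + 2b + c = 41/3
  25a + 5b + c = 185/3
  64a + 8b + c = 437/3
Solving the system yields a = 2, b = 2, c = 5/3.
So f(n) = 2n^2 + 2n + 5/3.
Check: f(5) = 185/3. ✓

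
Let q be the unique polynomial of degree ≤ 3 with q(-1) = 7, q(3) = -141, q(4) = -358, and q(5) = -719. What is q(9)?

-4323

Using the Lagrange interpolation formula with nodes -1, 3, 4, 5:
  L_0(t) = (t - 3)(t - 4)(t - 5) / -120
  L_1(t) = (t + 1)(t - 4)(t - 5) / 8
  L_2(t) = (t + 1)(t - 3)(t - 5) / -5
  L_3(t) = (t + 1)(t - 3)(t - 4) / 12
Then q(t) = 7·L_0(t) - 141·L_1(t) - 358·L_2(t) - 719·L_3(t).
Expanding and collecting terms gives q(t) = -6t³ + 5t + 6.
Evaluating at t = 9: q(9) = -4323.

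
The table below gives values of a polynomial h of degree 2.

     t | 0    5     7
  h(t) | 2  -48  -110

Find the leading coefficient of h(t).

Write h(t) = at^2 + bt + c. Substituting each data point gives a linear system:
  c = 2
  25a + 5b + c = -48
  49a + 7b + c = -110
Solving the system yields a = -3, b = 5, c = 2.
So h(t) = -3t^2 + 5t + 2.
The leading coefficient is -3.

-3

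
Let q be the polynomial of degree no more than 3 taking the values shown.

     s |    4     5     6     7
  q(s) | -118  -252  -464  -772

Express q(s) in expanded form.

q(s) = -3s^3 + 6s^2 - 5s - 2

Write q(s) = as^3 + bs^2 + cs + d. Substituting each data point gives a linear system:
  64a + 16b + 4c + d = -118
  125a + 25b + 5c + d = -252
  216a + 36b + 6c + d = -464
  343a + 49b + 7c + d = -772
Solving the system yields a = -3, b = 6, c = -5, d = -2.
So q(s) = -3s^3 + 6s^2 - 5s - 2.
Check: q(4) = -118. ✓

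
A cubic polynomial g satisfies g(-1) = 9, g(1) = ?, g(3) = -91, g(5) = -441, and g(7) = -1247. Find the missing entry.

-5

On equispaced nodes a degree-3 polynomial has vanishing fourth forward difference, so
  g(-1) - 4·g(1) + 6·g(3) - 4·g(5) + g(7) = 0.
Substituting the known values and solving for g(1):
  -4·g(1) = 20
  g(1) = -5.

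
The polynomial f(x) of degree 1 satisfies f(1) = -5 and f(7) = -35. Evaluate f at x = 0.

0

Write f(x) = ax + b. Substituting each data point gives a linear system:
  a + b = -5
  7a + b = -35
Solving the system yields a = -5, b = 0.
So f(x) = -5x.
Then f(0) = 0.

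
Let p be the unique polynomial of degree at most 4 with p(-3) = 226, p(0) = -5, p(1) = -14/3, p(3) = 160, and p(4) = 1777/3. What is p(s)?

p(s) = 3s^4 - (5/3)s^3 - 5s^2 + 4s - 5

Write p(s) = as^4 + bs^3 + cs^2 + ds + e. Substituting each data point gives a linear system:
  81a - 27b + 9c - 3d + e = 226
  e = -5
  a + b + c + d + e = -14/3
  81a + 27b + 9c + 3d + e = 160
  256a + 64b + 16c + 4d + e = 1777/3
Solving the system yields a = 3, b = -5/3, c = -5, d = 4, e = -5.
So p(s) = 3s^4 - (5/3)s^3 - 5s^2 + 4s - 5.
Check: p(-3) = 226. ✓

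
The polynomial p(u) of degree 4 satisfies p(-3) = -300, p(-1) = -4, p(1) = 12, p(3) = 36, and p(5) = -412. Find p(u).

p(u) = -2u^4 + 6u^3 + 3u^2 + 2u + 3

Write p(u) = au^4 + bu^3 + cu^2 + du + e. Substituting each data point gives a linear system:
  81a - 27b + 9c - 3d + e = -300
  a - b + c - d + e = -4
  a + b + c + d + e = 12
  81a + 27b + 9c + 3d + e = 36
  625a + 125b + 25c + 5d + e = -412
Solving the system yields a = -2, b = 6, c = 3, d = 2, e = 3.
So p(u) = -2u^4 + 6u^3 + 3u^2 + 2u + 3.
Check: p(5) = -412. ✓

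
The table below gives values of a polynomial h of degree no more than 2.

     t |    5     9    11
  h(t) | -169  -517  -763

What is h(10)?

-634

Using the Lagrange interpolation formula with nodes 5, 9, 11:
  L_0(t) = (t - 9)(t - 11) / 24
  L_1(t) = (t - 5)(t - 11) / -8
  L_2(t) = (t - 5)(t - 9) / 12
Then h(t) = -169·L_0(t) - 517·L_1(t) - 763·L_2(t).
Expanding and collecting terms gives h(t) = -6t^2 - 3t - 4.
Evaluating at t = 10: h(10) = -634.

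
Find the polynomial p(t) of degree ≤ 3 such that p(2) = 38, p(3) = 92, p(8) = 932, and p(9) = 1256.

p(t) = t^3 + 6t^2 + 5t - 4

Using the Lagrange interpolation formula with nodes 2, 3, 8, 9:
  L_0(t) = (t - 3)(t - 8)(t - 9) / -42
  L_1(t) = (t - 2)(t - 8)(t - 9) / 30
  L_2(t) = (t - 2)(t - 3)(t - 9) / -30
  L_3(t) = (t - 2)(t - 3)(t - 8) / 42
Then p(t) = 38·L_0(t) + 92·L_1(t) + 932·L_2(t) + 1256·L_3(t).
Expanding and collecting terms gives p(t) = t^3 + 6t^2 + 5t - 4.
Check: p(3) = 92. ✓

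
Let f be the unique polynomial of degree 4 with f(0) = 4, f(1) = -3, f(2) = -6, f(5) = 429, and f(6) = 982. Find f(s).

f(s) = s^4 - s^3 - 2s^2 - 5s + 4

Write f(s) = as^4 + bs^3 + cs^2 + ds + e. Substituting each data point gives a linear system:
  e = 4
  a + b + c + d + e = -3
  16a + 8b + 4c + 2d + e = -6
  625a + 125b + 25c + 5d + e = 429
  1296a + 216b + 36c + 6d + e = 982
Solving the system yields a = 1, b = -1, c = -2, d = -5, e = 4.
So f(s) = s^4 - s^3 - 2s^2 - 5s + 4.
Check: f(6) = 982. ✓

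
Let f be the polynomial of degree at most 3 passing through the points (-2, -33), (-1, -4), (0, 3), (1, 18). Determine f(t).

f(t) = 5t^3 + 4t^2 + 6t + 3

Using the Lagrange interpolation formula with nodes -2, -1, 0, 1:
  L_0(t) = (t + 1)t(t - 1) / -6
  L_1(t) = (t + 2)t(t - 1) / 2
  L_2(t) = (t + 2)(t + 1)(t - 1) / -2
  L_3(t) = (t + 2)(t + 1)t / 6
Then f(t) = -33·L_0(t) - 4·L_1(t) + 3·L_2(t) + 18·L_3(t).
Expanding and collecting terms gives f(t) = 5t^3 + 4t^2 + 6t + 3.
Check: f(0) = 3. ✓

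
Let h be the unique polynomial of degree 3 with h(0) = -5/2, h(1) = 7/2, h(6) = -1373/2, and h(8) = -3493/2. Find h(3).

-113/2

Using the Lagrange interpolation formula with nodes 0, 1, 6, 8:
  L_0(n) = (n - 1)(n - 6)(n - 8) / -48
  L_1(n) = n(n - 6)(n - 8) / 35
  L_2(n) = n(n - 1)(n - 8) / -60
  L_3(n) = n(n - 1)(n - 6) / 112
Then h(n) = -5/2·L_0(n) + 7/2·L_1(n) - 1373/2·L_2(n) - 3493/2·L_3(n).
Expanding and collecting terms gives h(n) = -4n³ + 4n² + 6n - 5/2.
Evaluating at n = 3: h(3) = -113/2.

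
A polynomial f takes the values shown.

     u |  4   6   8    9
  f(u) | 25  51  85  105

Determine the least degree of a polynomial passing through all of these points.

Divided differences on the nodes 4, 6, 8, 9:
  order 0: 25  51  85  105
  order 1: 13  17  20
  order 2: 1  1
  order 3: 0
The order-2 divided differences are all 1 (nonzero) and every higher order vanishes, so the data lies on a polynomial of degree exactly 2.

2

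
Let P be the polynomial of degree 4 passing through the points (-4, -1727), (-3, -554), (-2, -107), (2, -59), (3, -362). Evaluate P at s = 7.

-12914

Write P(s) = as^4 + bs^3 + cs^2 + ds + e. Substituting each data point gives a linear system:
  256a - 64b + 16c - 4d + e = -1727
  81a - 27b + 9c - 3d + e = -554
  16a - 8b + 4c - 2d + e = -107
  16a + 8b + 4c + 2d + e = -59
  81a + 27b + 9c + 3d + e = -362
Solving the system yields a = -6, b = 4, c = 3, d = -4, e = 1.
So P(s) = -6s^4 + 4s^3 + 3s^2 - 4s + 1.
Then P(7) = -12914.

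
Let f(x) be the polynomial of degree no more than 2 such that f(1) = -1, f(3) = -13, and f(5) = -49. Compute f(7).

Forward differences of the values at x = 1, 3, 5:
  f  : -1  -13  -49
  Δ  : -12  -36
  Δ^2: -24
The second differences are constant, confirming degree 2.
Interpolating (Newton forward form) and evaluating at x = 7 gives f(7) = -109.

-109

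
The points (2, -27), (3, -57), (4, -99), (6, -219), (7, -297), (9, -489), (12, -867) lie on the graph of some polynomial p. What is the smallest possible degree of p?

Divided differences on the nodes 2, 3, 4, 6, 7, 9, 12:
  order 0: -27  -57  -99  -219  -297  -489  -867
  order 1: -30  -42  -60  -78  -96  -126
  order 2: -6  -6  -6  -6  -6
  order 3: 0  0  0  0
  order 4: 0  0  0
  order 5: 0  0
  order 6: 0
The order-2 divided differences are all -6 (nonzero) and every higher order vanishes, so the data lies on a polynomial of degree exactly 2.

2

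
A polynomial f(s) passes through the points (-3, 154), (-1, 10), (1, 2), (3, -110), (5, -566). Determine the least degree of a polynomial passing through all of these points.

Forward differences of the values at s = -3, -1, 1, 3, 5:
  f  : 154  10  2  -110  -566
  Δ  : -144  -8  -112  -456
  Δ^2: 136  -104  -344
  Δ^3: -240  -240
  Δ^4: 0
The third differences are constant (-240) and nonzero, while all higher differences vanish, so the minimal degree is 3.

3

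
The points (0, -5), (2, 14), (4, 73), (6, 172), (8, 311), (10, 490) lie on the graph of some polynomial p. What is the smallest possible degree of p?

2

Divided differences on the nodes 0, 2, 4, 6, 8, 10:
  order 0: -5  14  73  172  311  490
  order 1: 19/2  59/2  99/2  139/2  179/2
  order 2: 5  5  5  5
  order 3: 0  0  0
  order 4: 0  0
  order 5: 0
The order-2 divided differences are all 5 (nonzero) and every higher order vanishes, so the data lies on a polynomial of degree exactly 2.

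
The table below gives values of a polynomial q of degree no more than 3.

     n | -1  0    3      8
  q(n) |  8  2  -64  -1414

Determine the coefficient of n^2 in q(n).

Write q(n) = an^3 + bn^2 + cn + d. Substituting each data point gives a linear system:
  -a + b - c + d = 8
  d = 2
  27a + 9b + 3c + d = -64
  512a + 64b + 8c + d = -1414
Solving the system yields a = -3, b = 2, c = -1, d = 2.
So q(n) = -3n^3 + 2n^2 - n + 2.
The coefficient of n^2 is 2.

2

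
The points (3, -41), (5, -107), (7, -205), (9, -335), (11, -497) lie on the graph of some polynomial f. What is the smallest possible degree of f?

Forward differences of the values at x = 3, 5, 7, 9, 11:
  f  : -41  -107  -205  -335  -497
  Δ  : -66  -98  -130  -162
  Δ^2: -32  -32  -32
  Δ^3: 0  0
  Δ^4: 0
The second differences are constant (-32) and nonzero, while all higher differences vanish, so the minimal degree is 2.

2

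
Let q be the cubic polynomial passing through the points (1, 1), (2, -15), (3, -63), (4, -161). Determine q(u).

q(u) = -3u^3 + 2u^2 - u + 3

Using the Lagrange interpolation formula with nodes 1, 2, 3, 4:
  L_0(u) = (u - 2)(u - 3)(u - 4) / -6
  L_1(u) = (u - 1)(u - 3)(u - 4) / 2
  L_2(u) = (u - 1)(u - 2)(u - 4) / -2
  L_3(u) = (u - 1)(u - 2)(u - 3) / 6
Then q(u) = 1·L_0(u) - 15·L_1(u) - 63·L_2(u) - 161·L_3(u).
Expanding and collecting terms gives q(u) = -3u^3 + 2u^2 - u + 3.
Check: q(2) = -15. ✓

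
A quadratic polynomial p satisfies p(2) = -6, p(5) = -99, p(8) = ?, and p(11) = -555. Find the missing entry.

-282

On equispaced nodes a degree-2 polynomial has vanishing third forward difference, so
  - p(2) + 3·p(5) - 3·p(8) + p(11) = 0.
Substituting the known values and solving for p(8):
  -3·p(8) = 846
  p(8) = -282.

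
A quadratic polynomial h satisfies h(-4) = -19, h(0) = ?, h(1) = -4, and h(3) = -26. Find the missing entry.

1

The 3 known points determine the degree-2 polynomial uniquely.
Write h(n) = an^2 + bn + c. Substituting each data point gives a linear system:
  16a - 4b + c = -19
  a + b + c = -4
  9a + 3b + c = -26
Solving the system yields a = -2, b = -3, c = 1.
So h(n) = -2n^2 - 3n + 1.
Then h(0) = 1.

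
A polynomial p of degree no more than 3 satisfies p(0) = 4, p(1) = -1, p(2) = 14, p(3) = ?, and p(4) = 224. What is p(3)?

79

On equispaced nodes a degree-3 polynomial has vanishing fourth forward difference, so
  p(0) - 4·p(1) + 6·p(2) - 4·p(3) + p(4) = 0.
Substituting the known values and solving for p(3):
  -4·p(3) = -316
  p(3) = 79.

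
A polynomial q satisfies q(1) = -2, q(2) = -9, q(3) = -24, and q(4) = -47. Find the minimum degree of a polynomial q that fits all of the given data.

2

Forward differences of the values at n = 1, 2, 3, 4:
  q  : -2  -9  -24  -47
  Δ  : -7  -15  -23
  Δ^2: -8  -8
  Δ^3: 0
The second differences are constant (-8) and nonzero, while all higher differences vanish, so the minimal degree is 2.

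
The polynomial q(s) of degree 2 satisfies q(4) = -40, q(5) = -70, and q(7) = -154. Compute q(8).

Write q(s) = as^2 + bs + c. Substituting each data point gives a linear system:
  16a + 4b + c = -40
  25a + 5b + c = -70
  49a + 7b + c = -154
Solving the system yields a = -4, b = 6, c = 0.
So q(s) = -4s^2 + 6s.
Then q(8) = -208.

-208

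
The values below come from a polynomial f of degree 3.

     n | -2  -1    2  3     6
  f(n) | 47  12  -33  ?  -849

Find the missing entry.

-108

The 4 known points determine the degree-3 polynomial uniquely.
Write f(n) = an^3 + bn^2 + cn + d. Substituting each data point gives a linear system:
  -8a + 4b - 2c + d = 47
  -a + b - c + d = 12
  8a + 4b + 2c + d = -33
  216a + 36b + 6c + d = -849
Solving the system yields a = -4, b = 1, c = -4, d = 3.
So f(n) = -4n^3 + n^2 - 4n + 3.
Then f(3) = -108.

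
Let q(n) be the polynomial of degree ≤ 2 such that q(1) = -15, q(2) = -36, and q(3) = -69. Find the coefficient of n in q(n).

-3

Write q(n) = an^2 + bn + c. Substituting each data point gives a linear system:
  a + b + c = -15
  4a + 2b + c = -36
  9a + 3b + c = -69
Solving the system yields a = -6, b = -3, c = -6.
So q(n) = -6n^2 - 3n - 6.
The coefficient of n is -3.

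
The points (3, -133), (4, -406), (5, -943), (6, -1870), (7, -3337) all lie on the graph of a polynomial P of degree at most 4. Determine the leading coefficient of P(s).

-1

Write P(s) = as^4 + bs^3 + cs^2 + ds + e. Substituting each data point gives a linear system:
  81a + 27b + 9c + 3d + e = -133
  256a + 64b + 16c + 4d + e = -406
  625a + 125b + 25c + 5d + e = -943
  1296a + 216b + 36c + 6d + e = -1870
  2401a + 343b + 49c + 7d + e = -3337
Solving the system yields a = -1, b = -3, c = 1, d = 6, e = 2.
So P(s) = -s^4 - 3s^3 + s^2 + 6s + 2.
The leading coefficient is -1.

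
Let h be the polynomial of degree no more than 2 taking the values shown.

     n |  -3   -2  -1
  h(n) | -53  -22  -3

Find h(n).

Write h(n) = an^2 + bn + c. Substituting each data point gives a linear system:
  9a - 3b + c = -53
  4a - 2b + c = -22
  a - b + c = -3
Solving the system yields a = -6, b = 1, c = 4.
So h(n) = -6n^2 + n + 4.
Check: h(-1) = -3. ✓

h(n) = -6n^2 + n + 4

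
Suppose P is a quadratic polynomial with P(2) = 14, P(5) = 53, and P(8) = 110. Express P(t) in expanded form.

Using the Lagrange interpolation formula with nodes 2, 5, 8:
  L_0(t) = (t - 5)(t - 8) / 18
  L_1(t) = (t - 2)(t - 8) / -9
  L_2(t) = (t - 2)(t - 5) / 18
Then P(t) = 14·L_0(t) + 53·L_1(t) + 110·L_2(t).
Expanding and collecting terms gives P(t) = t^2 + 6t - 2.
Check: P(5) = 53. ✓

P(t) = t^2 + 6t - 2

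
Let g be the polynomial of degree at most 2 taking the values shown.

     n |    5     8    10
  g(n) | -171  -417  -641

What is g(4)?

Write g(n) = an^2 + bn + c. Substituting each data point gives a linear system:
  25a + 5b + c = -171
  64a + 8b + c = -417
  100a + 10b + c = -641
Solving the system yields a = -6, b = -4, c = -1.
So g(n) = -6n^2 - 4n - 1.
Then g(4) = -113.

-113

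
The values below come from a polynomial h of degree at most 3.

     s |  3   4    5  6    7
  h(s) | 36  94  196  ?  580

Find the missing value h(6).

The 4 known points determine the degree-3 polynomial uniquely.
Write h(s) = as^3 + bs^2 + cs + d. Substituting each data point gives a linear system:
  27a + 9b + 3c + d = 36
  64a + 16b + 4c + d = 94
  125a + 25b + 5c + d = 196
  343a + 49b + 7c + d = 580
Solving the system yields a = 2, b = -2, c = -2, d = 6.
So h(s) = 2s³ - 2s² - 2s + 6.
Then h(6) = 354.

354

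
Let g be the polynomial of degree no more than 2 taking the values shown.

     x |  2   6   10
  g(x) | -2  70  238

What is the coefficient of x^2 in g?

3

Write g(x) = ax^2 + bx + c. Substituting each data point gives a linear system:
  4a + 2b + c = -2
  36a + 6b + c = 70
  100a + 10b + c = 238
Solving the system yields a = 3, b = -6, c = -2.
So g(x) = 3x^2 - 6x - 2.
The leading coefficient is 3.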